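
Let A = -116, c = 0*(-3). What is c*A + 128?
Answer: 128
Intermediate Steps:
c = 0
c*A + 128 = 0*(-116) + 128 = 0 + 128 = 128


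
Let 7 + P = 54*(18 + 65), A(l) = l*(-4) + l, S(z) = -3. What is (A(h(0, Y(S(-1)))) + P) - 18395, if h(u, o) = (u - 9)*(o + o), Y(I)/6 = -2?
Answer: -14568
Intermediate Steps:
Y(I) = -12 (Y(I) = 6*(-2) = -12)
h(u, o) = 2*o*(-9 + u) (h(u, o) = (-9 + u)*(2*o) = 2*o*(-9 + u))
A(l) = -3*l (A(l) = -4*l + l = -3*l)
P = 4475 (P = -7 + 54*(18 + 65) = -7 + 54*83 = -7 + 4482 = 4475)
(A(h(0, Y(S(-1)))) + P) - 18395 = (-6*(-12)*(-9 + 0) + 4475) - 18395 = (-6*(-12)*(-9) + 4475) - 18395 = (-3*216 + 4475) - 18395 = (-648 + 4475) - 18395 = 3827 - 18395 = -14568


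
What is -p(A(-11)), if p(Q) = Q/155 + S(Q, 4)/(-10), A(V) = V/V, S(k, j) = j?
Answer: 61/155 ≈ 0.39355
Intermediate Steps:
A(V) = 1
p(Q) = -⅖ + Q/155 (p(Q) = Q/155 + 4/(-10) = Q*(1/155) + 4*(-⅒) = Q/155 - ⅖ = -⅖ + Q/155)
-p(A(-11)) = -(-⅖ + (1/155)*1) = -(-⅖ + 1/155) = -1*(-61/155) = 61/155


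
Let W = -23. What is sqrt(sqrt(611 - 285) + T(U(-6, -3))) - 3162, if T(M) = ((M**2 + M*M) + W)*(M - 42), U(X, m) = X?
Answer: -3162 + I*sqrt(2352 - sqrt(326)) ≈ -3162.0 + 48.311*I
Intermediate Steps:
T(M) = (-42 + M)*(-23 + 2*M**2) (T(M) = ((M**2 + M*M) - 23)*(M - 42) = ((M**2 + M**2) - 23)*(-42 + M) = (2*M**2 - 23)*(-42 + M) = (-23 + 2*M**2)*(-42 + M) = (-42 + M)*(-23 + 2*M**2))
sqrt(sqrt(611 - 285) + T(U(-6, -3))) - 3162 = sqrt(sqrt(611 - 285) + (966 - 84*(-6)**2 - 23*(-6) + 2*(-6)**3)) - 3162 = sqrt(sqrt(326) + (966 - 84*36 + 138 + 2*(-216))) - 3162 = sqrt(sqrt(326) + (966 - 3024 + 138 - 432)) - 3162 = sqrt(sqrt(326) - 2352) - 3162 = sqrt(-2352 + sqrt(326)) - 3162 = -3162 + sqrt(-2352 + sqrt(326))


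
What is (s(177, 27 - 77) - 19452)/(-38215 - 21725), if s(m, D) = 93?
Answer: 239/740 ≈ 0.32297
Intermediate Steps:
(s(177, 27 - 77) - 19452)/(-38215 - 21725) = (93 - 19452)/(-38215 - 21725) = -19359/(-59940) = -19359*(-1/59940) = 239/740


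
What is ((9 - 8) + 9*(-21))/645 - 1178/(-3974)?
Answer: 6349/1281615 ≈ 0.0049539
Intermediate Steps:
((9 - 8) + 9*(-21))/645 - 1178/(-3974) = (1 - 189)*(1/645) - 1178*(-1/3974) = -188*1/645 + 589/1987 = -188/645 + 589/1987 = 6349/1281615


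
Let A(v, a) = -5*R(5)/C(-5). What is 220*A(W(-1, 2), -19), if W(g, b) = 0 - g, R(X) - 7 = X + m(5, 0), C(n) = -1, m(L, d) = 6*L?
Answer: 46200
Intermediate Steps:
R(X) = 37 + X (R(X) = 7 + (X + 6*5) = 7 + (X + 30) = 7 + (30 + X) = 37 + X)
W(g, b) = -g
A(v, a) = 210 (A(v, a) = -5/((-1/(37 + 5))) = -5/((-1/42)) = -5/((-1*1/42)) = -5/(-1/42) = -5*(-42) = 210)
220*A(W(-1, 2), -19) = 220*210 = 46200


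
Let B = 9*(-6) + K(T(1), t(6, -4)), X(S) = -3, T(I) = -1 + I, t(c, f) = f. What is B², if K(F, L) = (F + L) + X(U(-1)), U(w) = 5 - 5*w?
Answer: 3721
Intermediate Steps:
K(F, L) = -3 + F + L (K(F, L) = (F + L) - 3 = -3 + F + L)
B = -61 (B = 9*(-6) + (-3 + (-1 + 1) - 4) = -54 + (-3 + 0 - 4) = -54 - 7 = -61)
B² = (-61)² = 3721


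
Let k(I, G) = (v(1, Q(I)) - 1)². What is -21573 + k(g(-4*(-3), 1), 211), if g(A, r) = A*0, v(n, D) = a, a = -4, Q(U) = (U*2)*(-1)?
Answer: -21548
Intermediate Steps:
Q(U) = -2*U (Q(U) = (2*U)*(-1) = -2*U)
v(n, D) = -4
g(A, r) = 0
k(I, G) = 25 (k(I, G) = (-4 - 1)² = (-5)² = 25)
-21573 + k(g(-4*(-3), 1), 211) = -21573 + 25 = -21548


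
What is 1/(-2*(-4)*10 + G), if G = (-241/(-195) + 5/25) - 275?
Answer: -39/7549 ≈ -0.0051662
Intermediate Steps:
G = -10669/39 (G = (-241*(-1/195) + 5*(1/25)) - 275 = (241/195 + 1/5) - 275 = 56/39 - 275 = -10669/39 ≈ -273.56)
1/(-2*(-4)*10 + G) = 1/(-2*(-4)*10 - 10669/39) = 1/(8*10 - 10669/39) = 1/(80 - 10669/39) = 1/(-7549/39) = -39/7549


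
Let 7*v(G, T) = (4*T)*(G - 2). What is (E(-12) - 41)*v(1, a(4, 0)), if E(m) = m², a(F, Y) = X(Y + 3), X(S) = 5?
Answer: -2060/7 ≈ -294.29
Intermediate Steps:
a(F, Y) = 5
v(G, T) = 4*T*(-2 + G)/7 (v(G, T) = ((4*T)*(G - 2))/7 = ((4*T)*(-2 + G))/7 = (4*T*(-2 + G))/7 = 4*T*(-2 + G)/7)
(E(-12) - 41)*v(1, a(4, 0)) = ((-12)² - 41)*((4/7)*5*(-2 + 1)) = (144 - 41)*((4/7)*5*(-1)) = 103*(-20/7) = -2060/7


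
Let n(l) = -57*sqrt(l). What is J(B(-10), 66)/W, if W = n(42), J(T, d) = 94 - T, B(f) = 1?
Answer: -31*sqrt(42)/798 ≈ -0.25176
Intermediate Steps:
W = -57*sqrt(42) ≈ -369.40
J(B(-10), 66)/W = (94 - 1*1)/((-57*sqrt(42))) = (94 - 1)*(-sqrt(42)/2394) = 93*(-sqrt(42)/2394) = -31*sqrt(42)/798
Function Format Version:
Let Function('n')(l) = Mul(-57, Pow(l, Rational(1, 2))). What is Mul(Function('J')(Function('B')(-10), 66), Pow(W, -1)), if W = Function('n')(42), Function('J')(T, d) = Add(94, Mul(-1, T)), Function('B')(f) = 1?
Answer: Mul(Rational(-31, 798), Pow(42, Rational(1, 2))) ≈ -0.25176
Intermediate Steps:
W = Mul(-57, Pow(42, Rational(1, 2))) ≈ -369.40
Mul(Function('J')(Function('B')(-10), 66), Pow(W, -1)) = Mul(Add(94, Mul(-1, 1)), Pow(Mul(-57, Pow(42, Rational(1, 2))), -1)) = Mul(Add(94, -1), Mul(Rational(-1, 2394), Pow(42, Rational(1, 2)))) = Mul(93, Mul(Rational(-1, 2394), Pow(42, Rational(1, 2)))) = Mul(Rational(-31, 798), Pow(42, Rational(1, 2)))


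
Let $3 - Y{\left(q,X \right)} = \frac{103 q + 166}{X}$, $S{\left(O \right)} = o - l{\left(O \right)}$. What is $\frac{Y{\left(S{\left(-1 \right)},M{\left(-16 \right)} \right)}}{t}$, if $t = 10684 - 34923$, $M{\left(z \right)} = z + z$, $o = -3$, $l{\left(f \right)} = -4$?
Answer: $- \frac{365}{775648} \approx -0.00047057$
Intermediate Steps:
$M{\left(z \right)} = 2 z$
$S{\left(O \right)} = 1$ ($S{\left(O \right)} = -3 - -4 = -3 + 4 = 1$)
$Y{\left(q,X \right)} = 3 - \frac{166 + 103 q}{X}$ ($Y{\left(q,X \right)} = 3 - \frac{103 q + 166}{X} = 3 - \frac{166 + 103 q}{X}$)
$t = -24239$ ($t = 10684 - 34923 = -24239$)
$\frac{Y{\left(S{\left(-1 \right)},M{\left(-16 \right)} \right)}}{t} = \frac{\frac{1}{2 \left(-16\right)} \left(-166 - 103 + 3 \cdot 2 \left(-16\right)\right)}{-24239} = \frac{-166 - 103 + 3 \left(-32\right)}{-32} \left(- \frac{1}{24239}\right) = - \frac{-166 - 103 - 96}{32} \left(- \frac{1}{24239}\right) = \left(- \frac{1}{32}\right) \left(-365\right) \left(- \frac{1}{24239}\right) = \frac{365}{32} \left(- \frac{1}{24239}\right) = - \frac{365}{775648}$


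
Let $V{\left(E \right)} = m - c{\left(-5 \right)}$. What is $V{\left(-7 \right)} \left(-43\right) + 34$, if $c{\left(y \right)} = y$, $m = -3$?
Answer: $-52$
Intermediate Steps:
$V{\left(E \right)} = 2$ ($V{\left(E \right)} = -3 - -5 = -3 + 5 = 2$)
$V{\left(-7 \right)} \left(-43\right) + 34 = 2 \left(-43\right) + 34 = -86 + 34 = -52$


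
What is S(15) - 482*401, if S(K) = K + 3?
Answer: -193264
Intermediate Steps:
S(K) = 3 + K
S(15) - 482*401 = (3 + 15) - 482*401 = 18 - 193282 = -193264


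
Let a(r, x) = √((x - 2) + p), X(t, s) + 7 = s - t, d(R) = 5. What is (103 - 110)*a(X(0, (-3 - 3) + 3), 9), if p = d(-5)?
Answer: -14*√3 ≈ -24.249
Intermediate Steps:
X(t, s) = -7 + s - t (X(t, s) = -7 + (s - t) = -7 + s - t)
p = 5
a(r, x) = √(3 + x) (a(r, x) = √((x - 2) + 5) = √((-2 + x) + 5) = √(3 + x))
(103 - 110)*a(X(0, (-3 - 3) + 3), 9) = (103 - 110)*√(3 + 9) = -14*√3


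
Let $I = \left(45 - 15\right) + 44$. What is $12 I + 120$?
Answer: $1008$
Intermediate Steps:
$I = 74$ ($I = 30 + 44 = 74$)
$12 I + 120 = 12 \cdot 74 + 120 = 888 + 120 = 1008$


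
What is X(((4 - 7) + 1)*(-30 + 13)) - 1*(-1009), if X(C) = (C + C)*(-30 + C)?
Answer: 1281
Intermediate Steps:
X(C) = 2*C*(-30 + C) (X(C) = (2*C)*(-30 + C) = 2*C*(-30 + C))
X(((4 - 7) + 1)*(-30 + 13)) - 1*(-1009) = 2*(((4 - 7) + 1)*(-30 + 13))*(-30 + ((4 - 7) + 1)*(-30 + 13)) - 1*(-1009) = 2*((-3 + 1)*(-17))*(-30 + (-3 + 1)*(-17)) + 1009 = 2*(-2*(-17))*(-30 - 2*(-17)) + 1009 = 2*34*(-30 + 34) + 1009 = 2*34*4 + 1009 = 272 + 1009 = 1281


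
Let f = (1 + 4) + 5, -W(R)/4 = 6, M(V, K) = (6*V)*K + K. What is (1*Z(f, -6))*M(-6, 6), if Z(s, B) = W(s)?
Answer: 5040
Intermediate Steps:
M(V, K) = K + 6*K*V (M(V, K) = 6*K*V + K = K + 6*K*V)
W(R) = -24 (W(R) = -4*6 = -24)
f = 10 (f = 5 + 5 = 10)
Z(s, B) = -24
(1*Z(f, -6))*M(-6, 6) = (1*(-24))*(6*(1 + 6*(-6))) = -144*(1 - 36) = -144*(-35) = -24*(-210) = 5040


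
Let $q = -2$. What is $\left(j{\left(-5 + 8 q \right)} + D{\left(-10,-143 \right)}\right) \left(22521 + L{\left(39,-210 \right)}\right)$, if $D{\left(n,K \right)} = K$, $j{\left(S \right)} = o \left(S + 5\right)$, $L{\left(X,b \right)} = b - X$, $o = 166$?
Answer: $-62339328$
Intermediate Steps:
$j{\left(S \right)} = 830 + 166 S$ ($j{\left(S \right)} = 166 \left(S + 5\right) = 166 \left(5 + S\right) = 830 + 166 S$)
$\left(j{\left(-5 + 8 q \right)} + D{\left(-10,-143 \right)}\right) \left(22521 + L{\left(39,-210 \right)}\right) = \left(\left(830 + 166 \left(-5 + 8 \left(-2\right)\right)\right) - 143\right) \left(22521 - 249\right) = \left(\left(830 + 166 \left(-5 - 16\right)\right) - 143\right) \left(22521 - 249\right) = \left(\left(830 + 166 \left(-21\right)\right) - 143\right) \left(22521 - 249\right) = \left(\left(830 - 3486\right) - 143\right) 22272 = \left(-2656 - 143\right) 22272 = \left(-2799\right) 22272 = -62339328$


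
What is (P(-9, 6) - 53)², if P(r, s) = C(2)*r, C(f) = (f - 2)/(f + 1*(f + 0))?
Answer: 2809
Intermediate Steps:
C(f) = (-2 + f)/(2*f) (C(f) = (-2 + f)/(f + 1*f) = (-2 + f)/(f + f) = (-2 + f)/((2*f)) = (-2 + f)*(1/(2*f)) = (-2 + f)/(2*f))
P(r, s) = 0 (P(r, s) = ((½)*(-2 + 2)/2)*r = ((½)*(½)*0)*r = 0*r = 0)
(P(-9, 6) - 53)² = (0 - 53)² = (-53)² = 2809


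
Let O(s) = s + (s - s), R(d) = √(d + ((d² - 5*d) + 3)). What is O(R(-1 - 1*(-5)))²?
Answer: 3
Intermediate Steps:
R(d) = √(3 + d² - 4*d) (R(d) = √(d + (3 + d² - 5*d)) = √(3 + d² - 4*d))
O(s) = s (O(s) = s + 0 = s)
O(R(-1 - 1*(-5)))² = (√(3 + (-1 - 1*(-5))² - 4*(-1 - 1*(-5))))² = (√(3 + (-1 + 5)² - 4*(-1 + 5)))² = (√(3 + 4² - 4*4))² = (√(3 + 16 - 16))² = (√3)² = 3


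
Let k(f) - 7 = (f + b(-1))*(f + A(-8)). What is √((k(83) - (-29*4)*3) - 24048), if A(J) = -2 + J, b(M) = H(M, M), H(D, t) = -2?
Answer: 2*I*√4445 ≈ 133.34*I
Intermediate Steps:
b(M) = -2
k(f) = 7 + (-10 + f)*(-2 + f) (k(f) = 7 + (f - 2)*(f + (-2 - 8)) = 7 + (-2 + f)*(f - 10) = 7 + (-2 + f)*(-10 + f) = 7 + (-10 + f)*(-2 + f))
√((k(83) - (-29*4)*3) - 24048) = √(((27 + 83² - 12*83) - (-29*4)*3) - 24048) = √(((27 + 6889 - 996) - (-116)*3) - 24048) = √((5920 - 1*(-348)) - 24048) = √((5920 + 348) - 24048) = √(6268 - 24048) = √(-17780) = 2*I*√4445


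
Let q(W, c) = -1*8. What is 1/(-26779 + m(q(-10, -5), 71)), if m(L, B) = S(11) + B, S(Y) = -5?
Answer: -1/26713 ≈ -3.7435e-5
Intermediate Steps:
q(W, c) = -8
m(L, B) = -5 + B
1/(-26779 + m(q(-10, -5), 71)) = 1/(-26779 + (-5 + 71)) = 1/(-26779 + 66) = 1/(-26713) = -1/26713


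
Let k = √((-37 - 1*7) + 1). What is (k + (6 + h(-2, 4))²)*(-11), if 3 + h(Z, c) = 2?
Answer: -275 - 11*I*√43 ≈ -275.0 - 72.132*I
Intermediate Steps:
h(Z, c) = -1 (h(Z, c) = -3 + 2 = -1)
k = I*√43 (k = √((-37 - 7) + 1) = √(-44 + 1) = √(-43) = I*√43 ≈ 6.5574*I)
(k + (6 + h(-2, 4))²)*(-11) = (I*√43 + (6 - 1)²)*(-11) = (I*√43 + 5²)*(-11) = (I*√43 + 25)*(-11) = (25 + I*√43)*(-11) = -275 - 11*I*√43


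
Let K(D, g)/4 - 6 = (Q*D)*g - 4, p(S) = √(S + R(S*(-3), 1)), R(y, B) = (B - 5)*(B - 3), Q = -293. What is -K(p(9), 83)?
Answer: -8 + 97276*√17 ≈ 4.0107e+5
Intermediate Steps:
R(y, B) = (-5 + B)*(-3 + B)
p(S) = √(8 + S) (p(S) = √(S + (15 + 1² - 8*1)) = √(S + (15 + 1 - 8)) = √(S + 8) = √(8 + S))
K(D, g) = 8 - 1172*D*g (K(D, g) = 24 + 4*((-293*D)*g - 4) = 24 + 4*(-293*D*g - 4) = 24 + 4*(-4 - 293*D*g) = 24 + (-16 - 1172*D*g) = 8 - 1172*D*g)
-K(p(9), 83) = -(8 - 1172*√(8 + 9)*83) = -(8 - 1172*√17*83) = -(8 - 97276*√17) = -8 + 97276*√17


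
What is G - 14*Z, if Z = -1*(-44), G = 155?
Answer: -461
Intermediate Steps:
Z = 44
G - 14*Z = 155 - 14*44 = 155 - 616 = -461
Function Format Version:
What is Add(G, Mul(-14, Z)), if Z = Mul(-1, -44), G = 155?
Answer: -461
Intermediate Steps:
Z = 44
Add(G, Mul(-14, Z)) = Add(155, Mul(-14, 44)) = Add(155, -616) = -461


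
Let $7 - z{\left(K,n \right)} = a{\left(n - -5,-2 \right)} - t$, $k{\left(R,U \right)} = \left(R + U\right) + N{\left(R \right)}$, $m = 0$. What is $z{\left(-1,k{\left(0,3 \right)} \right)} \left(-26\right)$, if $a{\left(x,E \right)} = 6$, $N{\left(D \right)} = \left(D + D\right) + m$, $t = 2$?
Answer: $-78$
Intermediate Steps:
$N{\left(D \right)} = 2 D$ ($N{\left(D \right)} = \left(D + D\right) + 0 = 2 D + 0 = 2 D$)
$k{\left(R,U \right)} = U + 3 R$ ($k{\left(R,U \right)} = \left(R + U\right) + 2 R = U + 3 R$)
$z{\left(K,n \right)} = 3$ ($z{\left(K,n \right)} = 7 - \left(6 - 2\right) = 7 - 4 = 3$)
$z{\left(-1,k{\left(0,3 \right)} \right)} \left(-26\right) = 3 \left(-26\right) = -78$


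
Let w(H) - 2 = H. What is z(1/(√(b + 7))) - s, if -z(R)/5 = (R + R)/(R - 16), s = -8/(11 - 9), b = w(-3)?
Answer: 1230/307 + 32*√6/307 ≈ 4.2618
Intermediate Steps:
w(H) = 2 + H
b = -1 (b = 2 - 3 = -1)
s = -4 (s = -8/2 = -8*½ = -4)
z(R) = -10*R/(-16 + R) (z(R) = -5*(R + R)/(R - 16) = -5*2*R/(-16 + R) = -10*R/(-16 + R))
z(1/(√(b + 7))) - s = -10/((√(-1 + 7))*(-16 + 1/(√(-1 + 7)))) - 1*(-4) = -10/((√6)*(-16 + 1/(√6))) + 4 = -10*√6/6/(-16 + √6/6) + 4 = -5*√6/(3*(-16 + √6/6)) + 4 = 4 - 5*√6/(3*(-16 + √6/6))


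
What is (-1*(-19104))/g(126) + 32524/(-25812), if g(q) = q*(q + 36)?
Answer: -131765/406539 ≈ -0.32411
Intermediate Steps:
g(q) = q*(36 + q)
(-1*(-19104))/g(126) + 32524/(-25812) = (-1*(-19104))/((126*(36 + 126))) + 32524/(-25812) = 19104/((126*162)) + 32524*(-1/25812) = 19104/20412 - 8131/6453 = 19104*(1/20412) - 8131/6453 = 1592/1701 - 8131/6453 = -131765/406539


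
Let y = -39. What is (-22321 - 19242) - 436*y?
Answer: -24559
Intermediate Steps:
(-22321 - 19242) - 436*y = (-22321 - 19242) - 436*(-39) = -41563 + 17004 = -24559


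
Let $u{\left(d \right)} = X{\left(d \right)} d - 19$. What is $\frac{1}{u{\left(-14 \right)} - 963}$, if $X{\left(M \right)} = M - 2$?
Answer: $- \frac{1}{758} \approx -0.0013193$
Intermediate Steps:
$X{\left(M \right)} = -2 + M$
$u{\left(d \right)} = -19 + d \left(-2 + d\right)$ ($u{\left(d \right)} = \left(-2 + d\right) d - 19 = d \left(-2 + d\right) - 19 = -19 + d \left(-2 + d\right)$)
$\frac{1}{u{\left(-14 \right)} - 963} = \frac{1}{\left(-19 - 14 \left(-2 - 14\right)\right) - 963} = \frac{1}{\left(-19 - -224\right) - 963} = \frac{1}{\left(-19 + 224\right) - 963} = \frac{1}{205 - 963} = \frac{1}{-758} = - \frac{1}{758}$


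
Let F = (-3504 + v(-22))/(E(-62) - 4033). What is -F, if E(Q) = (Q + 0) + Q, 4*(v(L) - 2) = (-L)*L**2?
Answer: -840/4157 ≈ -0.20207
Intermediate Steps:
v(L) = 2 - L**3/4 (v(L) = 2 + ((-L)*L**2)/4 = 2 + (-L**3)/4 = 2 - L**3/4)
E(Q) = 2*Q (E(Q) = Q + Q = 2*Q)
F = 840/4157 (F = (-3504 + (2 - 1/4*(-22)**3))/(2*(-62) - 4033) = (-3504 + (2 - 1/4*(-10648)))/(-124 - 4033) = (-3504 + (2 + 2662))/(-4157) = (-3504 + 2664)*(-1/4157) = -840*(-1/4157) = 840/4157 ≈ 0.20207)
-F = -1*840/4157 = -840/4157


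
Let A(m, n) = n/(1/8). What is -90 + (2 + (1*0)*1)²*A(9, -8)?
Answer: -346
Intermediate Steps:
A(m, n) = 8*n (A(m, n) = n/(⅛) = n*8 = 8*n)
-90 + (2 + (1*0)*1)²*A(9, -8) = -90 + (2 + (1*0)*1)²*(8*(-8)) = -90 + (2 + 0*1)²*(-64) = -90 + (2 + 0)²*(-64) = -90 + 2²*(-64) = -90 + 4*(-64) = -90 - 256 = -346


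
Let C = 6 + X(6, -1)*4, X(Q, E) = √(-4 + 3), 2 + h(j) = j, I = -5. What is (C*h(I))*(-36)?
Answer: 1512 + 1008*I ≈ 1512.0 + 1008.0*I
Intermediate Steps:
h(j) = -2 + j
X(Q, E) = I (X(Q, E) = √(-1) = I)
C = 6 + 4*I (C = 6 + I*4 = 6 + 4*I ≈ 6.0 + 4.0*I)
(C*h(I))*(-36) = ((6 + 4*I)*(-2 - 5))*(-36) = ((6 + 4*I)*(-7))*(-36) = (-42 - 28*I)*(-36) = 1512 + 1008*I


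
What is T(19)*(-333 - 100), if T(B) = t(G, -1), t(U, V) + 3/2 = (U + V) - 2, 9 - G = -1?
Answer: -4763/2 ≈ -2381.5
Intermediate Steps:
G = 10 (G = 9 - 1*(-1) = 9 + 1 = 10)
t(U, V) = -7/2 + U + V (t(U, V) = -3/2 + ((U + V) - 2) = -3/2 + (-2 + U + V) = -7/2 + U + V)
T(B) = 11/2 (T(B) = -7/2 + 10 - 1 = 11/2)
T(19)*(-333 - 100) = 11*(-333 - 100)/2 = (11/2)*(-433) = -4763/2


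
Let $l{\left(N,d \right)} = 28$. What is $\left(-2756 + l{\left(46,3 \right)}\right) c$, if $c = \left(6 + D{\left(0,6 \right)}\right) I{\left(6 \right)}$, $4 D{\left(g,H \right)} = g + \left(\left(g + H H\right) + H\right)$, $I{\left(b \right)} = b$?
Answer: $-270072$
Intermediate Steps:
$D{\left(g,H \right)} = \frac{g}{2} + \frac{H}{4} + \frac{H^{2}}{4}$ ($D{\left(g,H \right)} = \frac{g + \left(\left(g + H H\right) + H\right)}{4} = \frac{g + \left(\left(g + H^{2}\right) + H\right)}{4} = \frac{g + \left(H + g + H^{2}\right)}{4} = \frac{H + H^{2} + 2 g}{4} = \frac{g}{2} + \frac{H}{4} + \frac{H^{2}}{4}$)
$c = 99$ ($c = \left(6 + \left(\frac{1}{2} \cdot 0 + \frac{1}{4} \cdot 6 + \frac{6^{2}}{4}\right)\right) 6 = \left(6 + \left(0 + \frac{3}{2} + \frac{1}{4} \cdot 36\right)\right) 6 = \left(6 + \left(0 + \frac{3}{2} + 9\right)\right) 6 = \left(6 + \frac{21}{2}\right) 6 = \frac{33}{2} \cdot 6 = 99$)
$\left(-2756 + l{\left(46,3 \right)}\right) c = \left(-2756 + 28\right) 99 = \left(-2728\right) 99 = -270072$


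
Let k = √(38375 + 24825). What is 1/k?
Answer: √158/3160 ≈ 0.0039778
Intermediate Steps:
k = 20*√158 (k = √63200 = 20*√158 ≈ 251.40)
1/k = 1/(20*√158) = √158/3160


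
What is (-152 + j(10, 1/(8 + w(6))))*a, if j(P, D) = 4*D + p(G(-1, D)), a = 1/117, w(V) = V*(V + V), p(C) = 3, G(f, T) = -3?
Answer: -331/260 ≈ -1.2731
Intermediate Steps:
w(V) = 2*V² (w(V) = V*(2*V) = 2*V²)
a = 1/117 ≈ 0.0085470
j(P, D) = 3 + 4*D (j(P, D) = 4*D + 3 = 3 + 4*D)
(-152 + j(10, 1/(8 + w(6))))*a = (-152 + (3 + 4/(8 + 2*6²)))*(1/117) = (-152 + (3 + 4/(8 + 2*36)))*(1/117) = (-152 + (3 + 4/(8 + 72)))*(1/117) = (-152 + (3 + 4/80))*(1/117) = (-152 + (3 + 4*(1/80)))*(1/117) = (-152 + (3 + 1/20))*(1/117) = (-152 + 61/20)*(1/117) = -2979/20*1/117 = -331/260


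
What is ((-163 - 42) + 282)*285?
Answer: 21945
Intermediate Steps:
((-163 - 42) + 282)*285 = (-205 + 282)*285 = 77*285 = 21945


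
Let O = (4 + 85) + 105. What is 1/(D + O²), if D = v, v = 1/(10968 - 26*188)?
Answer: 6080/228826881 ≈ 2.6570e-5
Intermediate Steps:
O = 194 (O = 89 + 105 = 194)
v = 1/6080 (v = 1/(10968 - 4888) = 1/6080 ≈ 0.00016447)
D = 1/6080 ≈ 0.00016447
1/(D + O²) = 1/(1/6080 + 194²) = 1/(1/6080 + 37636) = 1/(228826881/6080) = 6080/228826881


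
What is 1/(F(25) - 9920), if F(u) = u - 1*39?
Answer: -1/9934 ≈ -0.00010066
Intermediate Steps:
F(u) = -39 + u (F(u) = u - 39 = -39 + u)
1/(F(25) - 9920) = 1/((-39 + 25) - 9920) = 1/(-14 - 9920) = 1/(-9934) = -1/9934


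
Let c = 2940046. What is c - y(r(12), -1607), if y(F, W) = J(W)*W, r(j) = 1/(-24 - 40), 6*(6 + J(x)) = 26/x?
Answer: 8791199/3 ≈ 2.9304e+6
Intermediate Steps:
J(x) = -6 + 13/(3*x) (J(x) = -6 + (26/x)/6 = -6 + 13/(3*x))
r(j) = -1/64 (r(j) = 1/(-64) = -1/64)
y(F, W) = W*(-6 + 13/(3*W)) (y(F, W) = (-6 + 13/(3*W))*W = W*(-6 + 13/(3*W)))
c - y(r(12), -1607) = 2940046 - (13/3 - 6*(-1607)) = 2940046 - (13/3 + 9642) = 2940046 - 1*28939/3 = 2940046 - 28939/3 = 8791199/3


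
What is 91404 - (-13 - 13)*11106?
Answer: 380160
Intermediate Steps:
91404 - (-13 - 13)*11106 = 91404 - (-26)*11106 = 91404 - 1*(-288756) = 91404 + 288756 = 380160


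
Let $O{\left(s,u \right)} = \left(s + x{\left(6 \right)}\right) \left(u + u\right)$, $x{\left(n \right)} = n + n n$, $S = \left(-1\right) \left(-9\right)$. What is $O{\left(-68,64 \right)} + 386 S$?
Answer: $146$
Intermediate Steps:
$S = 9$
$x{\left(n \right)} = n + n^{2}$
$O{\left(s,u \right)} = 2 u \left(42 + s\right)$ ($O{\left(s,u \right)} = \left(s + 6 \left(1 + 6\right)\right) \left(u + u\right) = \left(s + 6 \cdot 7\right) 2 u = \left(s + 42\right) 2 u = \left(42 + s\right) 2 u = 2 u \left(42 + s\right)$)
$O{\left(-68,64 \right)} + 386 S = 2 \cdot 64 \left(42 - 68\right) + 386 \cdot 9 = 2 \cdot 64 \left(-26\right) + 3474 = -3328 + 3474 = 146$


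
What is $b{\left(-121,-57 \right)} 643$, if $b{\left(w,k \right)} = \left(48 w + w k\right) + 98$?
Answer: $763241$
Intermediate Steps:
$b{\left(w,k \right)} = 98 + 48 w + k w$ ($b{\left(w,k \right)} = \left(48 w + k w\right) + 98 = 98 + 48 w + k w$)
$b{\left(-121,-57 \right)} 643 = \left(98 + 48 \left(-121\right) - -6897\right) 643 = \left(98 - 5808 + 6897\right) 643 = 1187 \cdot 643 = 763241$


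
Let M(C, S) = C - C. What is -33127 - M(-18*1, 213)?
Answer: -33127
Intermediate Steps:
M(C, S) = 0
-33127 - M(-18*1, 213) = -33127 - 1*0 = -33127 + 0 = -33127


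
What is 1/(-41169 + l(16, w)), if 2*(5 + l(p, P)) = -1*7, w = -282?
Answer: -2/82355 ≈ -2.4285e-5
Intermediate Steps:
l(p, P) = -17/2 (l(p, P) = -5 + (-1*7)/2 = -5 + (½)*(-7) = -5 - 7/2 = -17/2)
1/(-41169 + l(16, w)) = 1/(-41169 - 17/2) = 1/(-82355/2) = -2/82355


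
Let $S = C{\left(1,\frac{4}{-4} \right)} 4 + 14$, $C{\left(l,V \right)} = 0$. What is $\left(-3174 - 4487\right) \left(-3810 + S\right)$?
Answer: $29081156$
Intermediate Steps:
$S = 14$ ($S = 0 \cdot 4 + 14 = 0 + 14 = 14$)
$\left(-3174 - 4487\right) \left(-3810 + S\right) = \left(-3174 - 4487\right) \left(-3810 + 14\right) = \left(-7661\right) \left(-3796\right) = 29081156$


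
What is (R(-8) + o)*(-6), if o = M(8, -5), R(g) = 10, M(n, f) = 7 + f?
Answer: -72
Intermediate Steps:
o = 2 (o = 7 - 5 = 2)
(R(-8) + o)*(-6) = (10 + 2)*(-6) = 12*(-6) = -72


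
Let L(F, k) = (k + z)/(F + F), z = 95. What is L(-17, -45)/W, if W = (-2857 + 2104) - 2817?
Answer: 5/12138 ≈ 0.00041193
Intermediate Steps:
L(F, k) = (95 + k)/(2*F) (L(F, k) = (k + 95)/(F + F) = (95 + k)/((2*F)) = (95 + k)*(1/(2*F)) = (95 + k)/(2*F))
W = -3570 (W = -753 - 2817 = -3570)
L(-17, -45)/W = ((½)*(95 - 45)/(-17))/(-3570) = ((½)*(-1/17)*50)*(-1/3570) = -25/17*(-1/3570) = 5/12138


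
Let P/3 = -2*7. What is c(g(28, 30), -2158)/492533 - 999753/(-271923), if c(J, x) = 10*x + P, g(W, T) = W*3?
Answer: 162177275081/44643683653 ≈ 3.6327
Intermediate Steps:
g(W, T) = 3*W
P = -42 (P = 3*(-2*7) = 3*(-14) = -42)
c(J, x) = -42 + 10*x (c(J, x) = 10*x - 42 = -42 + 10*x)
c(g(28, 30), -2158)/492533 - 999753/(-271923) = (-42 + 10*(-2158))/492533 - 999753/(-271923) = (-42 - 21580)*(1/492533) - 999753*(-1/271923) = -21622*1/492533 + 333251/90641 = -21622/492533 + 333251/90641 = 162177275081/44643683653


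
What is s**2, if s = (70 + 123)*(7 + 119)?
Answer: 591365124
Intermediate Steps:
s = 24318 (s = 193*126 = 24318)
s**2 = 24318**2 = 591365124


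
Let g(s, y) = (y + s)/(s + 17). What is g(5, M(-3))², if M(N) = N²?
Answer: 49/121 ≈ 0.40496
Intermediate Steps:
g(s, y) = (s + y)/(17 + s)
g(5, M(-3))² = ((5 + (-3)²)/(17 + 5))² = ((5 + 9)/22)² = ((1/22)*14)² = (7/11)² = 49/121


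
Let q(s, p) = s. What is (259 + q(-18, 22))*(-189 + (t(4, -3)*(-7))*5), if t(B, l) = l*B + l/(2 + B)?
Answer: 119777/2 ≈ 59889.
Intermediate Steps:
t(B, l) = B*l + l/(2 + B)
(259 + q(-18, 22))*(-189 + (t(4, -3)*(-7))*5) = (259 - 18)*(-189 + (-3*(1 + 4**2 + 2*4)/(2 + 4)*(-7))*5) = 241*(-189 + (-3*(1 + 16 + 8)/6*(-7))*5) = 241*(-189 + (-3*1/6*25*(-7))*5) = 241*(-189 - 25/2*(-7)*5) = 241*(-189 + (175/2)*5) = 241*(-189 + 875/2) = 241*(497/2) = 119777/2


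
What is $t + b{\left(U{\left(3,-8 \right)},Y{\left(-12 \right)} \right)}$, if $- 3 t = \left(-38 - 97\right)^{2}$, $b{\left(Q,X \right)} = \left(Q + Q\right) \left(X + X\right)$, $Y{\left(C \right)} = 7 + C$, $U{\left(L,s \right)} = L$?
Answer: $-6135$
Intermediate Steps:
$b{\left(Q,X \right)} = 4 Q X$ ($b{\left(Q,X \right)} = 2 Q 2 X = 4 Q X$)
$t = -6075$ ($t = - \frac{\left(-38 - 97\right)^{2}}{3} = - \frac{\left(-135\right)^{2}}{3} = \left(- \frac{1}{3}\right) 18225 = -6075$)
$t + b{\left(U{\left(3,-8 \right)},Y{\left(-12 \right)} \right)} = -6075 + 4 \cdot 3 \left(7 - 12\right) = -6075 + 4 \cdot 3 \left(-5\right) = -6075 - 60 = -6135$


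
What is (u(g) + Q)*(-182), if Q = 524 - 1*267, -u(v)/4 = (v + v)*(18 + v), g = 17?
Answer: 819546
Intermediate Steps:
u(v) = -8*v*(18 + v) (u(v) = -4*(v + v)*(18 + v) = -4*2*v*(18 + v) = -8*v*(18 + v))
Q = 257 (Q = 524 - 267 = 257)
(u(g) + Q)*(-182) = (-8*17*(18 + 17) + 257)*(-182) = (-8*17*35 + 257)*(-182) = (-4760 + 257)*(-182) = -4503*(-182) = 819546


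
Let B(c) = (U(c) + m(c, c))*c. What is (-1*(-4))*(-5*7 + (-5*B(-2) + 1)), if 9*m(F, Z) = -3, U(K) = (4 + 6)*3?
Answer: 3152/3 ≈ 1050.7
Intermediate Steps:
U(K) = 30 (U(K) = 10*3 = 30)
m(F, Z) = -⅓ (m(F, Z) = (⅑)*(-3) = -⅓)
B(c) = 89*c/3 (B(c) = (30 - ⅓)*c = 89*c/3)
(-1*(-4))*(-5*7 + (-5*B(-2) + 1)) = (-1*(-4))*(-5*7 + (-445*(-2)/3 + 1)) = 4*(-35 + (-5*(-178/3) + 1)) = 4*(-35 + (890/3 + 1)) = 4*(-35 + 893/3) = 4*(788/3) = 3152/3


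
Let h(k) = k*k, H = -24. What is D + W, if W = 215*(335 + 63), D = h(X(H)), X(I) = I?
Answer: 86146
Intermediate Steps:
h(k) = k**2
D = 576 (D = (-24)**2 = 576)
W = 85570 (W = 215*398 = 85570)
D + W = 576 + 85570 = 86146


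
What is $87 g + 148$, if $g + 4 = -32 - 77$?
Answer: $-9683$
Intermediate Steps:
$g = -113$ ($g = -4 - 109 = -113$)
$87 g + 148 = 87 \left(-113\right) + 148 = -9831 + 148 = -9683$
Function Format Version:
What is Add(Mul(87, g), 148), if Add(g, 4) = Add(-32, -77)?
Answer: -9683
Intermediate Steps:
g = -113 (g = Add(-4, Add(-32, -77)) = Add(-4, -109) = -113)
Add(Mul(87, g), 148) = Add(Mul(87, -113), 148) = Add(-9831, 148) = -9683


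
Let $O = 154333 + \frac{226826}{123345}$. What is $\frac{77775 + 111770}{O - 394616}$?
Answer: $- \frac{23379428025}{29637479809} \approx -0.78885$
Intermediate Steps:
$O = \frac{19036430711}{123345}$ ($O = 154333 + 226826 \cdot \frac{1}{123345} = 154333 + \frac{226826}{123345} = \frac{19036430711}{123345} \approx 1.5433 \cdot 10^{5}$)
$\frac{77775 + 111770}{O - 394616} = \frac{77775 + 111770}{\frac{19036430711}{123345} - 394616} = \frac{189545}{- \frac{29637479809}{123345}} = 189545 \left(- \frac{123345}{29637479809}\right) = - \frac{23379428025}{29637479809}$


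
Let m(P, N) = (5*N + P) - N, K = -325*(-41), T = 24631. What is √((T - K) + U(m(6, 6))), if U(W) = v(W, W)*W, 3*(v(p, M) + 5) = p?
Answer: 8*√179 ≈ 107.03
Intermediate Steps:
v(p, M) = -5 + p/3
K = 13325
m(P, N) = P + 4*N (m(P, N) = (P + 5*N) - N = P + 4*N)
U(W) = W*(-5 + W/3) (U(W) = (-5 + W/3)*W = W*(-5 + W/3))
√((T - K) + U(m(6, 6))) = √((24631 - 1*13325) + (6 + 4*6)*(-15 + (6 + 4*6))/3) = √((24631 - 13325) + (6 + 24)*(-15 + (6 + 24))/3) = √(11306 + (⅓)*30*(-15 + 30)) = √(11306 + (⅓)*30*15) = √(11306 + 150) = √11456 = 8*√179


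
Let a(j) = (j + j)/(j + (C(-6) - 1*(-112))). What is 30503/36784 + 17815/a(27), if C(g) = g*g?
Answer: 5212743871/90288 ≈ 57735.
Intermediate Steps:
C(g) = g²
a(j) = 2*j/(148 + j) (a(j) = (j + j)/(j + ((-6)² - 1*(-112))) = (2*j)/(j + (36 + 112)) = (2*j)/(j + 148) = (2*j)/(148 + j) = 2*j/(148 + j))
30503/36784 + 17815/a(27) = 30503/36784 + 17815/((2*27/(148 + 27))) = 30503*(1/36784) + 17815/((2*27/175)) = 2773/3344 + 17815/((2*27*(1/175))) = 2773/3344 + 17815/(54/175) = 2773/3344 + 17815*(175/54) = 2773/3344 + 3117625/54 = 5212743871/90288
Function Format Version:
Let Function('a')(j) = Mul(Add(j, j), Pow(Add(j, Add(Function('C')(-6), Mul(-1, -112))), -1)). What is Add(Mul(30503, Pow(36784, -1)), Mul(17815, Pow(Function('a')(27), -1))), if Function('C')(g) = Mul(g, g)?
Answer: Rational(5212743871, 90288) ≈ 57735.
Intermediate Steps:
Function('C')(g) = Pow(g, 2)
Function('a')(j) = Mul(2, j, Pow(Add(148, j), -1)) (Function('a')(j) = Mul(Add(j, j), Pow(Add(j, Add(Pow(-6, 2), Mul(-1, -112))), -1)) = Mul(Mul(2, j), Pow(Add(j, Add(36, 112)), -1)) = Mul(Mul(2, j), Pow(Add(j, 148), -1)) = Mul(Mul(2, j), Pow(Add(148, j), -1)) = Mul(2, j, Pow(Add(148, j), -1)))
Add(Mul(30503, Pow(36784, -1)), Mul(17815, Pow(Function('a')(27), -1))) = Add(Mul(30503, Pow(36784, -1)), Mul(17815, Pow(Mul(2, 27, Pow(Add(148, 27), -1)), -1))) = Add(Mul(30503, Rational(1, 36784)), Mul(17815, Pow(Mul(2, 27, Pow(175, -1)), -1))) = Add(Rational(2773, 3344), Mul(17815, Pow(Mul(2, 27, Rational(1, 175)), -1))) = Add(Rational(2773, 3344), Mul(17815, Pow(Rational(54, 175), -1))) = Add(Rational(2773, 3344), Mul(17815, Rational(175, 54))) = Add(Rational(2773, 3344), Rational(3117625, 54)) = Rational(5212743871, 90288)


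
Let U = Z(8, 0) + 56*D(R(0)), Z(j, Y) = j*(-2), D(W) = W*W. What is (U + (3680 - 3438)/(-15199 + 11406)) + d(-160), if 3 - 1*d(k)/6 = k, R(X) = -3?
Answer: 5560296/3793 ≈ 1465.9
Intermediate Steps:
D(W) = W**2
Z(j, Y) = -2*j
d(k) = 18 - 6*k
U = 488 (U = -2*8 + 56*(-3)**2 = -16 + 56*9 = -16 + 504 = 488)
(U + (3680 - 3438)/(-15199 + 11406)) + d(-160) = (488 + (3680 - 3438)/(-15199 + 11406)) + (18 - 6*(-160)) = (488 + 242/(-3793)) + (18 + 960) = (488 + 242*(-1/3793)) + 978 = (488 - 242/3793) + 978 = 1850742/3793 + 978 = 5560296/3793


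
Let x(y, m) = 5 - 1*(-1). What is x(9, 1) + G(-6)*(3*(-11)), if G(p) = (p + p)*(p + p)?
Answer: -4746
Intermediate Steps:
x(y, m) = 6 (x(y, m) = 5 + 1 = 6)
G(p) = 4*p**2 (G(p) = (2*p)*(2*p) = 4*p**2)
x(9, 1) + G(-6)*(3*(-11)) = 6 + (4*(-6)**2)*(3*(-11)) = 6 + (4*36)*(-33) = 6 + 144*(-33) = 6 - 4752 = -4746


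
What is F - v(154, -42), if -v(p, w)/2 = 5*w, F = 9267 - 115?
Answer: 8732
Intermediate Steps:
F = 9152
v(p, w) = -10*w
F - v(154, -42) = 9152 - (-10)*(-42) = 9152 - 1*420 = 9152 - 420 = 8732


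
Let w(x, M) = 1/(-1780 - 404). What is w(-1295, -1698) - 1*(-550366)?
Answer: 1201999343/2184 ≈ 5.5037e+5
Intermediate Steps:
w(x, M) = -1/2184 (w(x, M) = 1/(-2184) = -1/2184)
w(-1295, -1698) - 1*(-550366) = -1/2184 - 1*(-550366) = -1/2184 + 550366 = 1201999343/2184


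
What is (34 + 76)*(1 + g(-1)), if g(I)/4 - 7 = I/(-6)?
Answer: 9790/3 ≈ 3263.3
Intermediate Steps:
g(I) = 28 - 2*I/3 (g(I) = 28 + 4*(I/(-6)) = 28 + 4*(I*(-1/6)) = 28 + 4*(-I/6) = 28 - 2*I/3)
(34 + 76)*(1 + g(-1)) = (34 + 76)*(1 + (28 - 2/3*(-1))) = 110*(1 + (28 + 2/3)) = 110*(1 + 86/3) = 110*(89/3) = 9790/3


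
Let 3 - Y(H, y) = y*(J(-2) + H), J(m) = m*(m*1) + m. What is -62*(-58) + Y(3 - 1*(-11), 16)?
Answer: 3343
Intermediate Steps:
J(m) = m + m² (J(m) = m*m + m = m² + m = m + m²)
Y(H, y) = 3 - y*(2 + H) (Y(H, y) = 3 - y*(-2*(1 - 2) + H) = 3 - y*(-2*(-1) + H) = 3 - y*(2 + H))
-62*(-58) + Y(3 - 1*(-11), 16) = -62*(-58) + (3 - 2*16 - 1*(3 - 1*(-11))*16) = 3596 + (3 - 32 - 1*(3 + 11)*16) = 3596 + (3 - 32 - 1*14*16) = 3596 + (3 - 32 - 224) = 3596 - 253 = 3343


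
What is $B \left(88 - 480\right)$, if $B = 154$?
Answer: $-60368$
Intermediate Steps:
$B \left(88 - 480\right) = 154 \left(88 - 480\right) = 154 \left(-392\right) = -60368$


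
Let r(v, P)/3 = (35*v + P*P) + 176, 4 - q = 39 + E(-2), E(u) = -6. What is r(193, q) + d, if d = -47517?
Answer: -24201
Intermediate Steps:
q = -29 (q = 4 - (39 - 6) = 4 - 1*33 = 4 - 33 = -29)
r(v, P) = 528 + 3*P² + 105*v (r(v, P) = 3*((35*v + P*P) + 176) = 3*((35*v + P²) + 176) = 3*((P² + 35*v) + 176) = 3*(176 + P² + 35*v) = 528 + 3*P² + 105*v)
r(193, q) + d = (528 + 3*(-29)² + 105*193) - 47517 = (528 + 3*841 + 20265) - 47517 = (528 + 2523 + 20265) - 47517 = 23316 - 47517 = -24201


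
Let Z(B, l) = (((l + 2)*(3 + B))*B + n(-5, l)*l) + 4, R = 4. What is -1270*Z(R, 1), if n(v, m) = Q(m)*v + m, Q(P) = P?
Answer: -106680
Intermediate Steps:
n(v, m) = m + m*v (n(v, m) = m*v + m = m + m*v)
Z(B, l) = 4 - 4*l² + B*(2 + l)*(3 + B) (Z(B, l) = (((l + 2)*(3 + B))*B + (l*(1 - 5))*l) + 4 = (((2 + l)*(3 + B))*B + (l*(-4))*l) + 4 = (B*(2 + l)*(3 + B) + (-4*l)*l) + 4 = (B*(2 + l)*(3 + B) - 4*l²) + 4 = (-4*l² + B*(2 + l)*(3 + B)) + 4 = 4 - 4*l² + B*(2 + l)*(3 + B))
-1270*Z(R, 1) = -1270*(4 - 4*1² + 2*4² + 6*4 + 1*4² + 3*4*1) = -1270*(4 - 4*1 + 2*16 + 24 + 1*16 + 12) = -1270*(4 - 4 + 32 + 24 + 16 + 12) = -1270*84 = -106680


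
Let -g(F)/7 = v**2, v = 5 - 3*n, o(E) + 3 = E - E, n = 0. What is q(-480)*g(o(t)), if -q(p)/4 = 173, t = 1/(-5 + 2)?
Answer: 121100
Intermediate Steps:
t = -1/3 (t = 1/(-3) = -1/3 ≈ -0.33333)
q(p) = -692 (q(p) = -4*173 = -692)
o(E) = -3 (o(E) = -3 + (E - E) = -3 + 0 = -3)
v = 5 (v = 5 - 3*0 = 5 + 0 = 5)
g(F) = -175 (g(F) = -7*5**2 = -7*25 = -175)
q(-480)*g(o(t)) = -692*(-175) = 121100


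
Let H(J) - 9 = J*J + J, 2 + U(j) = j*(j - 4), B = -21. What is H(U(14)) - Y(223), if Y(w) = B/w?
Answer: 4279614/223 ≈ 19191.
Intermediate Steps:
U(j) = -2 + j*(-4 + j) (U(j) = -2 + j*(j - 4) = -2 + j*(-4 + j))
Y(w) = -21/w
H(J) = 9 + J + J² (H(J) = 9 + (J*J + J) = 9 + (J² + J) = 9 + (J + J²) = 9 + J + J²)
H(U(14)) - Y(223) = (9 + (-2 + 14² - 4*14) + (-2 + 14² - 4*14)²) - (-21)/223 = (9 + (-2 + 196 - 56) + (-2 + 196 - 56)²) - (-21)/223 = (9 + 138 + 138²) - 1*(-21/223) = (9 + 138 + 19044) + 21/223 = 19191 + 21/223 = 4279614/223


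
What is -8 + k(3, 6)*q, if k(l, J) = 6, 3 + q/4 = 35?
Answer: 760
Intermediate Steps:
q = 128 (q = -12 + 4*35 = -12 + 140 = 128)
-8 + k(3, 6)*q = -8 + 6*128 = -8 + 768 = 760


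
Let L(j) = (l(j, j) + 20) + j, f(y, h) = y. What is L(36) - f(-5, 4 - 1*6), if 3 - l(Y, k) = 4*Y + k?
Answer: -116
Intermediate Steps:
l(Y, k) = 3 - k - 4*Y (l(Y, k) = 3 - (4*Y + k) = 3 - (k + 4*Y) = 3 + (-k - 4*Y) = 3 - k - 4*Y)
L(j) = 23 - 4*j (L(j) = ((3 - j - 4*j) + 20) + j = ((3 - 5*j) + 20) + j = (23 - 5*j) + j = 23 - 4*j)
L(36) - f(-5, 4 - 1*6) = (23 - 4*36) - 1*(-5) = (23 - 144) + 5 = -121 + 5 = -116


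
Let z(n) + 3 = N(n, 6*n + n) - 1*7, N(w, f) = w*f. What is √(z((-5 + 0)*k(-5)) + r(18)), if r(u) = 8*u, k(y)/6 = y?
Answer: √157634 ≈ 397.03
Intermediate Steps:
k(y) = 6*y
N(w, f) = f*w
z(n) = -10 + 7*n² (z(n) = -3 + ((6*n + n)*n - 1*7) = -3 + ((7*n)*n - 7) = -3 + (7*n² - 7) = -3 + (-7 + 7*n²) = -10 + 7*n²)
√(z((-5 + 0)*k(-5)) + r(18)) = √((-10 + 7*((-5 + 0)*(6*(-5)))²) + 8*18) = √((-10 + 7*(-5*(-30))²) + 144) = √((-10 + 7*150²) + 144) = √((-10 + 7*22500) + 144) = √((-10 + 157500) + 144) = √(157490 + 144) = √157634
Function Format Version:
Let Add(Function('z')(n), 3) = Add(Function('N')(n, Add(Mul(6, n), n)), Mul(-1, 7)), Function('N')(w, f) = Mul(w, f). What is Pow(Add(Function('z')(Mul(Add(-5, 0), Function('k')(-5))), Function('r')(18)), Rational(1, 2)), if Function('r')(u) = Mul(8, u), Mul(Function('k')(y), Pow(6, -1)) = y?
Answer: Pow(157634, Rational(1, 2)) ≈ 397.03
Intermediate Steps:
Function('k')(y) = Mul(6, y)
Function('N')(w, f) = Mul(f, w)
Function('z')(n) = Add(-10, Mul(7, Pow(n, 2))) (Function('z')(n) = Add(-3, Add(Mul(Add(Mul(6, n), n), n), Mul(-1, 7))) = Add(-3, Add(Mul(Mul(7, n), n), -7)) = Add(-3, Add(Mul(7, Pow(n, 2)), -7)) = Add(-3, Add(-7, Mul(7, Pow(n, 2)))) = Add(-10, Mul(7, Pow(n, 2))))
Pow(Add(Function('z')(Mul(Add(-5, 0), Function('k')(-5))), Function('r')(18)), Rational(1, 2)) = Pow(Add(Add(-10, Mul(7, Pow(Mul(Add(-5, 0), Mul(6, -5)), 2))), Mul(8, 18)), Rational(1, 2)) = Pow(Add(Add(-10, Mul(7, Pow(Mul(-5, -30), 2))), 144), Rational(1, 2)) = Pow(Add(Add(-10, Mul(7, Pow(150, 2))), 144), Rational(1, 2)) = Pow(Add(Add(-10, Mul(7, 22500)), 144), Rational(1, 2)) = Pow(Add(Add(-10, 157500), 144), Rational(1, 2)) = Pow(Add(157490, 144), Rational(1, 2)) = Pow(157634, Rational(1, 2))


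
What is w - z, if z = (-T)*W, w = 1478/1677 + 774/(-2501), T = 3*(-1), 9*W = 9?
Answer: -10184051/4194177 ≈ -2.4281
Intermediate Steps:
W = 1 (W = (⅑)*9 = 1)
T = -3
w = 2398480/4194177 (w = 1478*(1/1677) + 774*(-1/2501) = 1478/1677 - 774/2501 = 2398480/4194177 ≈ 0.57186)
z = 3 (z = -1*(-3)*1 = 3*1 = 3)
w - z = 2398480/4194177 - 1*3 = 2398480/4194177 - 3 = -10184051/4194177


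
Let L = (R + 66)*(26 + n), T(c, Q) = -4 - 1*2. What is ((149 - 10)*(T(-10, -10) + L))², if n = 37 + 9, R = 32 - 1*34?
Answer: 409187943684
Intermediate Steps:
R = -2 (R = 32 - 34 = -2)
n = 46
T(c, Q) = -6 (T(c, Q) = -4 - 2 = -6)
L = 4608 (L = (-2 + 66)*(26 + 46) = 64*72 = 4608)
((149 - 10)*(T(-10, -10) + L))² = ((149 - 10)*(-6 + 4608))² = (139*4602)² = 639678² = 409187943684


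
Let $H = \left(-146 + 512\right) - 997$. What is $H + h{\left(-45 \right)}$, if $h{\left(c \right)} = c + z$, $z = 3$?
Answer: $-673$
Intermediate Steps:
$h{\left(c \right)} = 3 + c$ ($h{\left(c \right)} = c + 3 = 3 + c$)
$H = -631$ ($H = 366 - 997 = -631$)
$H + h{\left(-45 \right)} = -631 + \left(3 - 45\right) = -631 - 42 = -673$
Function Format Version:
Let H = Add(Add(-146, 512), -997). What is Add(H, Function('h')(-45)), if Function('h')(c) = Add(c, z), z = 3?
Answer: -673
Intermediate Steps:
Function('h')(c) = Add(3, c) (Function('h')(c) = Add(c, 3) = Add(3, c))
H = -631 (H = Add(366, -997) = -631)
Add(H, Function('h')(-45)) = Add(-631, Add(3, -45)) = Add(-631, -42) = -673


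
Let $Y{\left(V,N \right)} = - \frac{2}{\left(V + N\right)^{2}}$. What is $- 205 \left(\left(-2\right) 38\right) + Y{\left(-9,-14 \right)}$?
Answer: $\frac{8241818}{529} \approx 15580.0$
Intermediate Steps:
$Y{\left(V,N \right)} = - \frac{2}{\left(N + V\right)^{2}}$
$- 205 \left(\left(-2\right) 38\right) + Y{\left(-9,-14 \right)} = - 205 \left(\left(-2\right) 38\right) - \frac{2}{\left(-14 - 9\right)^{2}} = \left(-205\right) \left(-76\right) - \frac{2}{529} = 15580 - \frac{2}{529} = \frac{8241818}{529}$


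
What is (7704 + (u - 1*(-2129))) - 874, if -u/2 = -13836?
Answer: 36631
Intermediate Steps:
u = 27672 (u = -2*(-13836) = 27672)
(7704 + (u - 1*(-2129))) - 874 = (7704 + (27672 - 1*(-2129))) - 874 = (7704 + (27672 + 2129)) - 874 = (7704 + 29801) - 874 = 37505 - 874 = 36631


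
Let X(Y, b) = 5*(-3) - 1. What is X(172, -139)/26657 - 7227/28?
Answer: -192650587/746396 ≈ -258.11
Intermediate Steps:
X(Y, b) = -16 (X(Y, b) = -15 - 1 = -16)
X(172, -139)/26657 - 7227/28 = -16/26657 - 7227/28 = -192650587/746396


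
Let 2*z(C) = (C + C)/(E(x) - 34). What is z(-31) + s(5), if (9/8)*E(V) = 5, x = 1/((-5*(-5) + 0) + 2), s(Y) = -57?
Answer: -14883/266 ≈ -55.951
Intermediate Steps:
x = 1/27 (x = 1/((25 + 0) + 2) = 1/(25 + 2) = 1/27 ≈ 0.037037)
E(V) = 40/9 (E(V) = (8/9)*5 = 40/9)
z(C) = -9*C/266 (z(C) = ((C + C)/(40/9 - 34))/2 = ((2*C)/(-266/9))/2 = ((2*C)*(-9/266))/2 = (-9*C/133)/2 = -9*C/266)
z(-31) + s(5) = -9/266*(-31) - 57 = 279/266 - 57 = -14883/266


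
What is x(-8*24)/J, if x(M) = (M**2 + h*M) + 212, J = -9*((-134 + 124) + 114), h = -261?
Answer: -21797/234 ≈ -93.150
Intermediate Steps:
J = -936 (J = -9*(-10 + 114) = -9*104 = -936)
x(M) = 212 + M**2 - 261*M (x(M) = (M**2 - 261*M) + 212 = 212 + M**2 - 261*M)
x(-8*24)/J = (212 + (-8*24)**2 - (-2088)*24)/(-936) = (212 + (-192)**2 - 261*(-192))*(-1/936) = (212 + 36864 + 50112)*(-1/936) = 87188*(-1/936) = -21797/234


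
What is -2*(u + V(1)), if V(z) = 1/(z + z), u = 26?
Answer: -53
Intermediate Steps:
V(z) = 1/(2*z)
-2*(u + V(1)) = -2*(26 + (½)/1) = -2*(26 + (½)*1) = -2*(26 + ½) = -2*53/2 = -53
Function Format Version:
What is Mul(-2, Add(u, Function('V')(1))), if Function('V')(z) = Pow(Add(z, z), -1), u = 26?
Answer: -53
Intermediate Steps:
Function('V')(z) = Mul(Rational(1, 2), Pow(z, -1)) (Function('V')(z) = Pow(Mul(2, z), -1) = Mul(Rational(1, 2), Pow(z, -1)))
Mul(-2, Add(u, Function('V')(1))) = Mul(-2, Add(26, Mul(Rational(1, 2), Pow(1, -1)))) = Mul(-2, Add(26, Mul(Rational(1, 2), 1))) = Mul(-2, Add(26, Rational(1, 2))) = Mul(-2, Rational(53, 2)) = -53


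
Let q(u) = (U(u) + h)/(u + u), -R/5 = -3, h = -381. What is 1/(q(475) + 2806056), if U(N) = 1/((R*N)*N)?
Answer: 1607578125/4510953598401563 ≈ 3.5637e-7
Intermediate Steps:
R = 15 (R = -5*(-3) = 15)
U(N) = 1/(15*N**2) (U(N) = 1/((15*N)*N) = 1/(15*N**2))
q(u) = (-381 + 1/(15*u**2))/(2*u) (q(u) = (1/(15*u**2) - 381)/(u + u) = (-381 + 1/(15*u**2))/((2*u)) = (-381 + 1/(15*u**2))*(1/(2*u)) = (-381 + 1/(15*u**2))/(2*u))
1/(q(475) + 2806056) = 1/((1/30)*(1 - 5715*475**2)/475**3 + 2806056) = 1/((1/30)*(1/107171875)*(1 - 5715*225625) + 2806056) = 1/((1/30)*(1/107171875)*(1 - 1289446875) + 2806056) = 1/((1/30)*(1/107171875)*(-1289446874) + 2806056) = 1/(-644723437/1607578125 + 2806056) = 1/(4510953598401563/1607578125) = 1607578125/4510953598401563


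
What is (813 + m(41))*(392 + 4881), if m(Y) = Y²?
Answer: 13150862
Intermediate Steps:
(813 + m(41))*(392 + 4881) = (813 + 41²)*(392 + 4881) = (813 + 1681)*5273 = 2494*5273 = 13150862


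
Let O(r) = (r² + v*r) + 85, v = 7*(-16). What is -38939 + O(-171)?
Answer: 9539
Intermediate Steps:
v = -112
O(r) = 85 + r² - 112*r (O(r) = (r² - 112*r) + 85 = 85 + r² - 112*r)
-38939 + O(-171) = -38939 + (85 + (-171)² - 112*(-171)) = -38939 + (85 + 29241 + 19152) = -38939 + 48478 = 9539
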